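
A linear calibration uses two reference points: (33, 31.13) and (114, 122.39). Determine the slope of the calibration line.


slope = (y2 - y1) / (x2 - x1)
= (122.39 - 31.13) / (114 - 33)
= 91.2600 / 81
= 1.1267

1.1267


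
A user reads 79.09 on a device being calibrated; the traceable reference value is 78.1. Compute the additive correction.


Correction = standard - reading
= 78.1 - 79.09
= -0.9900

-0.9900


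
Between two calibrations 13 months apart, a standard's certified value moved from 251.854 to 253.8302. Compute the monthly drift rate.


rate = (v2 - v1) / months
= (253.8302 - 251.854) / 13
= 1.9762 / 13
= 0.1520

0.1520


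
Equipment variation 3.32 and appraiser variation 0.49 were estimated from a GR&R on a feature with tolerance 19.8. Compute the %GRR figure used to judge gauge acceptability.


GRR = sqrt(EV^2 + AV^2) = sqrt(3.32^2 + 0.49^2) = 3.3559648
%GRR = GRR / tol * 100 = 3.3559648 / 19.8 * 100
%GRR = 16.9493

16.9493


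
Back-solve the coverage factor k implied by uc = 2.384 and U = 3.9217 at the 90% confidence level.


k = U / uc
k = 3.9217 / 2.384
k = 1.645

1.645


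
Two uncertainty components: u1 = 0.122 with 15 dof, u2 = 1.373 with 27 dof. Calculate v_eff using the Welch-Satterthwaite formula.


uc = sqrt(u1^2 + u2^2) = sqrt(0.122^2 + 1.373^2) = 1.3784096
v_eff = uc^4 / (u1^4/v1 + u2^4/v2)
= 1.3784096^4 / (0.122^4/15 + 1.373^4/27)
= 3.6100495 / 0.13163371
v_eff = 27.4250

27.4250


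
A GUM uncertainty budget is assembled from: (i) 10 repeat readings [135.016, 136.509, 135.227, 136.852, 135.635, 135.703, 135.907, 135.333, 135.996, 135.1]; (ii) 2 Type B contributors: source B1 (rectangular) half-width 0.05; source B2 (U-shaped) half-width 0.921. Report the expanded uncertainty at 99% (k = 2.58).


mean = (135.016 + 136.509 + 135.227 + 136.852 + 135.635 + 135.703 + 135.907 + 135.333 + 135.996 + 135.1) / 10 = 135.7278
s = sqrt(sum((x - mean)^2)/(n-1)) = 0.60505552
u_A = s / sqrt(n) = 0.60505552 / sqrt(10) = 0.19133536
u_B1 = 0.05 / sqrt(3) = 0.028867513
u_B2 = 0.921 / sqrt(2) = 0.65124535
uc = sqrt(0.19133536^2 + 0.028867513^2 + 0.65124535^2) = 0.67938432
U = k * uc = 2.58 * 0.67938432
U = 1.7528

1.7528


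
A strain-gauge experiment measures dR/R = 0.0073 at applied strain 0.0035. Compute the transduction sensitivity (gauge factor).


GF = (dR/R) / epsilon
= 0.0073 / 0.0035
= 2.0857

2.0857


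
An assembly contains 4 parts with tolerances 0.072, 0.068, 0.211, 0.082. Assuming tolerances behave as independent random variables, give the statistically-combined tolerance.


RSS = sqrt(0.072^2 + 0.068^2 + 0.211^2 + 0.082^2)
= sqrt(0.061053)
= 0.2471

0.2471


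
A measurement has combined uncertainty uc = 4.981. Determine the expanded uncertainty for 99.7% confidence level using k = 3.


U = k * uc
U = 3 * 4.981
U = 14.9430

14.9430


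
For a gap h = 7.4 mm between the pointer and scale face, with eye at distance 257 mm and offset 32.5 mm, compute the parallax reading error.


error = h * offset / d
= 7.4 * 32.5 / 257
= 0.9358

0.9358


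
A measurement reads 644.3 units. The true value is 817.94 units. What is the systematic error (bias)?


Systematic error = measured - true
= 644.3 - 817.94
= -173.6400

-173.6400


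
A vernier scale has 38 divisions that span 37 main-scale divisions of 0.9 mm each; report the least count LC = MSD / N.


LC = MSD / n_div
= 0.9 / 38
= 0.0237

0.0237


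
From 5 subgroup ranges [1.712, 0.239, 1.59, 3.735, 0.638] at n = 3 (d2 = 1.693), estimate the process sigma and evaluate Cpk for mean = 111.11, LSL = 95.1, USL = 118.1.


R_bar = (1.712 + 0.239 + 1.59 + 3.735 + 0.638) / 5 = 1.5828
sigma = R_bar / d2 = 1.5828 / 1.693 = 0.93490845
Cp = (USL - LSL)/(6*sigma) = (118.1 - 95.1)/(6*0.93490845) = 4.1002
Cpu = (118.1 - 111.11)/(3*0.93490845) = 2.4922
Cpl = (111.11 - 95.1)/(3*0.93490845) = 5.7082
Cpk = min(Cpu, Cpl) = 2.4922

2.4922


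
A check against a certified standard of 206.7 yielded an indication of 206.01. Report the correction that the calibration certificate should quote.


Correction = standard - reading
= 206.7 - 206.01
= 0.6900

0.6900


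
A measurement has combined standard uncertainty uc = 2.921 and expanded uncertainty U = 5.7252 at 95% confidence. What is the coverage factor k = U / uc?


k = U / uc
k = 5.7252 / 2.921
k = 1.96

1.96


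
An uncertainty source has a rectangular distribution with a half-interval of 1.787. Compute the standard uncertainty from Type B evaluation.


u_B = half_width / sqrt(3)
u_B = 1.787 / 1.7320508
u_B = 1.0317

1.0317


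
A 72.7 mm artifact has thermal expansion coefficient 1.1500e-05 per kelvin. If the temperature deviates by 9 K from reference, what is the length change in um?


dL = L * alpha * dT
= 72.7 * 1.1500e-05 * 9
= 0.0075244 mm
dL_um = 0.0075244 * 1000 = 7.5244 um

7.5244


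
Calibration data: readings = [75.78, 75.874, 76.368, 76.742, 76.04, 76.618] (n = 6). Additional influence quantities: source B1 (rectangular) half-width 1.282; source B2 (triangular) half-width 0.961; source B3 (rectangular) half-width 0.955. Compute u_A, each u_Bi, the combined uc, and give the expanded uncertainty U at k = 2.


mean = (75.78 + 75.874 + 76.368 + 76.742 + 76.04 + 76.618) / 6 = 76.237
s = sqrt(sum((x - mean)^2)/(n-1)) = 0.39919269
u_A = s / sqrt(n) = 0.39919269 / sqrt(6) = 0.16296973
u_B1 = 1.282 / sqrt(3) = 0.74016305
u_B2 = 0.961 / sqrt(6) = 0.39232661
u_B3 = 0.955 / sqrt(3) = 0.55136951
uc = sqrt(0.16296973^2 + 0.74016305^2 + 0.39232661^2 + 0.55136951^2) = 1.0160359
U = k * uc = 2 * 1.0160359
U = 2.0321

2.0321


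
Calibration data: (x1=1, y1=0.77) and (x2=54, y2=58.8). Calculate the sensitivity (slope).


slope = (y2 - y1) / (x2 - x1)
= (58.8 - 0.77) / (54 - 1)
= 58.0300 / 53
= 1.0949

1.0949


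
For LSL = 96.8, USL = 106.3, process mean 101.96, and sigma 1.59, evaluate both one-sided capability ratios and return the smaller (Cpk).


Cpu = (USL - mean) / (3*sigma) = (106.3 - 101.96) / (3*1.59) = 0.9099
Cpl = (mean - LSL) / (3*sigma) = (101.96 - 96.8) / (3*1.59) = 1.0818
Cpk = min(Cpu, Cpl) = 0.9099

0.9099


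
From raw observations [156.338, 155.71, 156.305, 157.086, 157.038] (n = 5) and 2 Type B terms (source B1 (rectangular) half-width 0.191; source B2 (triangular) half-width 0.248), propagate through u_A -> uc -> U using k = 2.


mean = (156.338 + 155.71 + 156.305 + 157.086 + 157.038) / 5 = 156.4954
s = sqrt(sum((x - mean)^2)/(n-1)) = 0.57469627
u_A = s / sqrt(n) = 0.57469627 / sqrt(5) = 0.25701199
u_B1 = 0.191 / sqrt(3) = 0.1102739
u_B2 = 0.248 / sqrt(6) = 0.10124558
uc = sqrt(0.25701199^2 + 0.1102739^2 + 0.10124558^2) = 0.29743262
U = k * uc = 2 * 0.29743262
U = 0.5949

0.5949


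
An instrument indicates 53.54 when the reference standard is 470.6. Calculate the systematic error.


Systematic error = measured - true
= 53.54 - 470.6
= -417.0600

-417.0600


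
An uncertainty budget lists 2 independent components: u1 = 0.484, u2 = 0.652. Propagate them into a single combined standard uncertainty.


uc = sqrt(0.484^2 + 0.652^2)
uc = sqrt(0.65936)
uc = 0.8120

0.8120


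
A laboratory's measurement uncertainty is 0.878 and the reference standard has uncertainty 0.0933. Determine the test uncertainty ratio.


TUR = u_lab / u_ref
= 0.878 / 0.0933
= 9.4105

9.4105


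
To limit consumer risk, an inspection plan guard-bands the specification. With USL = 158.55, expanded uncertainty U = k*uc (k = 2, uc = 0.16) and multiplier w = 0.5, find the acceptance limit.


U = k * uc = 2 * 0.16 = 0.32
guard band g = w * U = 0.5 * 0.32 = 0.16
AL = USL - g = 158.55 - 0.16
AL = 158.3900

158.3900


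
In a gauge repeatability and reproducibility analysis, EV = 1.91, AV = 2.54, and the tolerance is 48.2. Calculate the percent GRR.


GRR = sqrt(EV^2 + AV^2) = sqrt(1.91^2 + 2.54^2) = 3.1780025
%GRR = GRR / tol * 100 = 3.1780025 / 48.2 * 100
%GRR = 6.5934

6.5934


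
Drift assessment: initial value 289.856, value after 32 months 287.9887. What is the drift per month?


rate = (v2 - v1) / months
= (287.9887 - 289.856) / 32
= -1.8673 / 32
= -0.0584

-0.0584


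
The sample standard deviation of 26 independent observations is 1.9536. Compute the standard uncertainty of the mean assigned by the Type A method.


u_A = s / sqrt(n)
u_A = 1.9536 / sqrt(26)
u_A = 1.9536 / 5.0990195
u_A = 0.3831

0.3831


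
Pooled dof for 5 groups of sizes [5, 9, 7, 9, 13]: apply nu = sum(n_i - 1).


nu = sum_i (n_i - 1)
nu = ((5 - 1) + (9 - 1) + (7 - 1) + (9 - 1) + (13 - 1))
nu = 4 + 8 + 6 + 8 + 12
nu = 38

38


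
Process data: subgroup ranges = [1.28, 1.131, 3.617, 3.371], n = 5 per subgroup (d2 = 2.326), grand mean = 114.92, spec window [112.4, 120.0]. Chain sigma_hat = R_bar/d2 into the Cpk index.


R_bar = (1.28 + 1.131 + 3.617 + 3.371) / 4 = 2.34975
sigma = R_bar / d2 = 2.34975 / 2.326 = 1.0102107
Cp = (USL - LSL)/(6*sigma) = (120.0 - 112.4)/(6*1.0102107) = 1.2539
Cpu = (120.0 - 114.92)/(3*1.0102107) = 1.6762
Cpl = (114.92 - 112.4)/(3*1.0102107) = 0.8315
Cpk = min(Cpu, Cpl) = 0.8315

0.8315


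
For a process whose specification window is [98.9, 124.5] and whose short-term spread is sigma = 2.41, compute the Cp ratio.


Cp = (USL - LSL) / (6 * sigma)
= (124.5 - 98.9) / (6 * 2.41)
= 25.6000 / 14.4600
= 1.7704

1.7704


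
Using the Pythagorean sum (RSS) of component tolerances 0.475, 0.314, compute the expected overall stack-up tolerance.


RSS = sqrt(0.475^2 + 0.314^2)
= sqrt(0.324221)
= 0.5694

0.5694


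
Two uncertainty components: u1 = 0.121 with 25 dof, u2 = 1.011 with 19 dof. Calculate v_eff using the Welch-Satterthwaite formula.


uc = sqrt(u1^2 + u2^2) = sqrt(0.121^2 + 1.011^2) = 1.0182151
v_eff = uc^4 / (u1^4/v1 + u2^4/v2)
= 1.0182151^4 / (0.121^4/25 + 1.011^4/19)
= 1.0748754 / 0.054994434
v_eff = 19.5452

19.5452


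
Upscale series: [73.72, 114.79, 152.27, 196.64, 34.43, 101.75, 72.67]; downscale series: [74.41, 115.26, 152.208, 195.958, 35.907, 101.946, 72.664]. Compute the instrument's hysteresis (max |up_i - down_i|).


|73.72 - 74.41| = 0.6900
|114.79 - 115.26| = 0.4700
|152.27 - 152.208| = 0.0620
|196.64 - 195.958| = 0.6820
|34.43 - 35.907| = 1.4770
|101.75 - 101.946| = 0.1960
|72.67 - 72.664| = 0.0060
hysteresis = max(diffs) = 1.4770

1.4770


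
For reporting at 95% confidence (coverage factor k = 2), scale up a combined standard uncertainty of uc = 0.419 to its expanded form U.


U = k * uc
U = 2 * 0.419
U = 0.8380

0.8380


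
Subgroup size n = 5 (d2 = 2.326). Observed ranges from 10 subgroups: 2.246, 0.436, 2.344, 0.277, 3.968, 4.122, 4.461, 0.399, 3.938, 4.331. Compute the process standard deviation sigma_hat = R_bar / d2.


R_bar = (2.246 + 0.436 + 2.344 + 0.277 + 3.968 + 4.122 + 4.461 + 0.399 + 3.938 + 4.331) / 10
R_bar = 26.522 / 10 = 2.6522
sigma_hat = R_bar / d2 = 2.6522 / 2.326 = 1.1402

1.1402


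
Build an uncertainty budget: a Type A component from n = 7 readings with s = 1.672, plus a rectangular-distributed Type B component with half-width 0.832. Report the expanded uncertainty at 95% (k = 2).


u_A = s / sqrt(n) = 1.672 / sqrt(7) = 0.6319566
u_B = half_width / sqrt(3) = 0.832 / sqrt(3) = 0.48035542
uc = sqrt(u_A^2 + u_B^2) = sqrt(0.6319566^2 + 0.48035542^2) = 0.79379498
U = k * uc = 2 * 0.79379498
U = 1.5876

1.5876


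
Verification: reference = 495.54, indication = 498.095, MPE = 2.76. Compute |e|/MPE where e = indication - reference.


e = indication - reference = 498.095 - 495.54 = 2.5550
|e| = 2.5550
ratio = |e| / MPE = 2.5550 / 2.76
ratio = 0.9257

0.9257


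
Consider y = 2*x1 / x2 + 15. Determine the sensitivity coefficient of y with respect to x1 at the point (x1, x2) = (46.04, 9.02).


y = 2*x1 / x2 + 15
dy/dx1 = 2/x2
Evaluate at x2 = 9.02: c1 = 2 / 9.02
c1 = 0.2217

0.2217


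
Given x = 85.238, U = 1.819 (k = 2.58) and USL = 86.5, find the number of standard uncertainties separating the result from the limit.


u = U / k = 1.819 / 2.58 = 0.70503876
margin = |USL - x| = |86.5 - 85.238| = 1.262
z = margin / u = 1.262 / 0.70503876
z = 1.7900

1.7900


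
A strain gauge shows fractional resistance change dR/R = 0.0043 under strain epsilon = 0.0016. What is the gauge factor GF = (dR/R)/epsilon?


GF = (dR/R) / epsilon
= 0.0043 / 0.0016
= 2.6875

2.6875


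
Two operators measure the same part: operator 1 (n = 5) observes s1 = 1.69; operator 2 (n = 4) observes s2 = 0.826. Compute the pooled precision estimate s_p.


s_p = sqrt(((n1-1)*s1^2 + (n2-1)*s2^2) / (n1+n2-2))
numerator = (5-1)*1.69^2 + (4-1)*0.826^2 = 11.4244 + 2.046828 = 13.471228
denominator = 5 + 4 - 2 = 7
s_p^2 = 13.471228 / 7 = 1.9244611
s_p = sqrt(1.9244611) = 1.3872

1.3872


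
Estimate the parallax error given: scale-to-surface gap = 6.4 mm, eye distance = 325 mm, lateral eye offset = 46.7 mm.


error = h * offset / d
= 6.4 * 46.7 / 325
= 0.9196

0.9196


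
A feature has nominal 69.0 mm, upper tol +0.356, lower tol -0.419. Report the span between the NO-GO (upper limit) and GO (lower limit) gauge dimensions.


GO = nominal - lower_tol (smallest hole = maximum material condition)
GO = 69.0 - 0.419 = 68.581
NO-GO = nominal + upper_tol (largest hole = least material condition)
NO-GO = 69.0 + 0.356 = 69.356
spread = NO-GO - GO = 69.356 - 68.581 = 0.7750

0.7750


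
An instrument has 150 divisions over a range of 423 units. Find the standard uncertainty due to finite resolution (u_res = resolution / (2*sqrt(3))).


resolution = range / divisions
resolution = 423 / 150 = 2.82
u_res = resolution / (2*sqrt(3))
u_res = 2.82 / 3.4641016
u_res = 0.8141

0.8141


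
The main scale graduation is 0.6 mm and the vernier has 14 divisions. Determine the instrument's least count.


LC = MSD / n_div
= 0.6 / 14
= 0.0429

0.0429


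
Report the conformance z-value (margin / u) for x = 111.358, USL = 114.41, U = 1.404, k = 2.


u = U / k = 1.404 / 2 = 0.702
margin = |USL - x| = |114.41 - 111.358| = 3.052
z = margin / u = 3.052 / 0.702
z = 4.3476

4.3476


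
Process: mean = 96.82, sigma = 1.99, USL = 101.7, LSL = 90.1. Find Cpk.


Cpu = (USL - mean) / (3*sigma) = (101.7 - 96.82) / (3*1.99) = 0.8174
Cpl = (mean - LSL) / (3*sigma) = (96.82 - 90.1) / (3*1.99) = 1.1256
Cpk = min(Cpu, Cpl) = 0.8174

0.8174


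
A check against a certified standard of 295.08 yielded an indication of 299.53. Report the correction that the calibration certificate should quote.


Correction = standard - reading
= 295.08 - 299.53
= -4.4500

-4.4500


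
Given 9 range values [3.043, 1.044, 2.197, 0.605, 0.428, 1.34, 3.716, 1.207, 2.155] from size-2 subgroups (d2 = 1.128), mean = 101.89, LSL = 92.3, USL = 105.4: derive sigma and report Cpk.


R_bar = (3.043 + 1.044 + 2.197 + 0.605 + 0.428 + 1.34 + 3.716 + 1.207 + 2.155) / 9 = 1.7483333
sigma = R_bar / d2 = 1.7483333 / 1.128 = 1.5499409
Cp = (USL - LSL)/(6*sigma) = (105.4 - 92.3)/(6*1.5499409) = 1.4087
Cpu = (105.4 - 101.89)/(3*1.5499409) = 0.7549
Cpl = (101.89 - 92.3)/(3*1.5499409) = 2.0624
Cpk = min(Cpu, Cpl) = 0.7549

0.7549


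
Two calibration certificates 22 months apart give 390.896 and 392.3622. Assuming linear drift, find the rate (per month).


rate = (v2 - v1) / months
= (392.3622 - 390.896) / 22
= 1.4662 / 22
= 0.0666

0.0666


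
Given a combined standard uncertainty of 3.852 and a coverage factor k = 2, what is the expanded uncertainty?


U = k * uc
U = 2 * 3.852
U = 7.7040

7.7040


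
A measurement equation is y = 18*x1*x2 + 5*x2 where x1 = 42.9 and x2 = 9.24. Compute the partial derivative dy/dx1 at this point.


y = 18*x1*x2 + 5*x2
dy/dx1 = 18*x2
Evaluate at x2 = 9.24: c1 = 18 * 9.24
c1 = 166.3200

166.3200


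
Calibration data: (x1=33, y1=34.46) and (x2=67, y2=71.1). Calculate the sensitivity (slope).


slope = (y2 - y1) / (x2 - x1)
= (71.1 - 34.46) / (67 - 33)
= 36.6400 / 34
= 1.0776

1.0776


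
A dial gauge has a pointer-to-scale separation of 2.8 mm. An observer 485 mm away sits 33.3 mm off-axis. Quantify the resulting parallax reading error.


error = h * offset / d
= 2.8 * 33.3 / 485
= 0.1922

0.1922


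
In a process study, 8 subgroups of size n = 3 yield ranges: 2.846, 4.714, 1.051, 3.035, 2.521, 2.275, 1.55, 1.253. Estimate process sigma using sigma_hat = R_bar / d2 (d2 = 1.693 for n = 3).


R_bar = (2.846 + 4.714 + 1.051 + 3.035 + 2.521 + 2.275 + 1.55 + 1.253) / 8
R_bar = 19.245 / 8 = 2.405625
sigma_hat = R_bar / d2 = 2.405625 / 1.693 = 1.4209

1.4209


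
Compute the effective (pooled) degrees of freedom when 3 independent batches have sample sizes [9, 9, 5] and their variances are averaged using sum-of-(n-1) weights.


nu = sum_i (n_i - 1)
nu = ((9 - 1) + (9 - 1) + (5 - 1))
nu = 8 + 8 + 4
nu = 20

20


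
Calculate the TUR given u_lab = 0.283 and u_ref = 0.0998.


TUR = u_lab / u_ref
= 0.283 / 0.0998
= 2.8357

2.8357


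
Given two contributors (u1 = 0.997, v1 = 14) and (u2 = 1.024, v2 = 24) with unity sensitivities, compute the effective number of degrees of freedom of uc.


uc = sqrt(u1^2 + u2^2) = sqrt(0.997^2 + 1.024^2) = 1.4291903
v_eff = uc^4 / (u1^4/v1 + u2^4/v2)
= 1.4291903^4 / (0.997^4/14 + 1.024^4/24)
= 4.1721531 / 0.11638826
v_eff = 35.8469

35.8469


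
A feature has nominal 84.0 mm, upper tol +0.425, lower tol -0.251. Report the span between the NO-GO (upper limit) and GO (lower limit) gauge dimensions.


GO = nominal - lower_tol (smallest hole = maximum material condition)
GO = 84.0 - 0.251 = 83.749
NO-GO = nominal + upper_tol (largest hole = least material condition)
NO-GO = 84.0 + 0.425 = 84.425
spread = NO-GO - GO = 84.425 - 83.749 = 0.6760

0.6760


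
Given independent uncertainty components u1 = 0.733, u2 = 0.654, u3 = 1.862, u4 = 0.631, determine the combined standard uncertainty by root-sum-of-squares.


uc = sqrt(0.733^2 + 0.654^2 + 1.862^2 + 0.631^2)
uc = sqrt(4.83021)
uc = 2.1978

2.1978


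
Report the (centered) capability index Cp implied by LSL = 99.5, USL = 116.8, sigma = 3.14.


Cp = (USL - LSL) / (6 * sigma)
= (116.8 - 99.5) / (6 * 3.14)
= 17.3000 / 18.8400
= 0.9183

0.9183


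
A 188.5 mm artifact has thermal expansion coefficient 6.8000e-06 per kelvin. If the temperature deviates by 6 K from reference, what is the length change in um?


dL = L * alpha * dT
= 188.5 * 6.8000e-06 * 6
= 0.0076908 mm
dL_um = 0.0076908 * 1000 = 7.6908 um

7.6908


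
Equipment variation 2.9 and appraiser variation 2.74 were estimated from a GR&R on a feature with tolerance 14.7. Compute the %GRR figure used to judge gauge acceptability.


GRR = sqrt(EV^2 + AV^2) = sqrt(2.9^2 + 2.74^2) = 3.9896867
%GRR = GRR / tol * 100 = 3.9896867 / 14.7 * 100
%GRR = 27.1407

27.1407


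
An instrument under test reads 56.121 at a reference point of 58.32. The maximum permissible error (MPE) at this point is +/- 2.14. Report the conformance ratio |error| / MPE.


e = indication - reference = 56.121 - 58.32 = -2.1990
|e| = 2.1990
ratio = |e| / MPE = 2.1990 / 2.14
ratio = 1.0276

1.0276


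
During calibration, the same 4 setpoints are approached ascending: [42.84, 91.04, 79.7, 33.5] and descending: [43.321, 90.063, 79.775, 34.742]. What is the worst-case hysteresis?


|42.84 - 43.321| = 0.4810
|91.04 - 90.063| = 0.9770
|79.7 - 79.775| = 0.0750
|33.5 - 34.742| = 1.2420
hysteresis = max(diffs) = 1.2420

1.2420


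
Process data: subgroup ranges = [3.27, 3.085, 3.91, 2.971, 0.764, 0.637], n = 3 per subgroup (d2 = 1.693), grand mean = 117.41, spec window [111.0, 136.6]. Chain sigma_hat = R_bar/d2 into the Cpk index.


R_bar = (3.27 + 3.085 + 3.91 + 2.971 + 0.764 + 0.637) / 6 = 2.4395
sigma = R_bar / d2 = 2.4395 / 1.693 = 1.4409333
Cp = (USL - LSL)/(6*sigma) = (136.6 - 111.0)/(6*1.4409333) = 2.9610
Cpu = (136.6 - 117.41)/(3*1.4409333) = 4.4393
Cpl = (117.41 - 111.0)/(3*1.4409333) = 1.4828
Cpk = min(Cpu, Cpl) = 1.4828

1.4828


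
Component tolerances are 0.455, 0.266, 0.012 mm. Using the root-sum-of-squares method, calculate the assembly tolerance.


RSS = sqrt(0.455^2 + 0.266^2 + 0.012^2)
= sqrt(0.277925)
= 0.5272

0.5272


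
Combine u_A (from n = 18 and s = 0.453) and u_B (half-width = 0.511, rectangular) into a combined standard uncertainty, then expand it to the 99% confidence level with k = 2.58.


u_A = s / sqrt(n) = 0.453 / sqrt(18) = 0.10677312
u_B = half_width / sqrt(3) = 0.511 / sqrt(3) = 0.29502599
uc = sqrt(u_A^2 + u_B^2) = sqrt(0.10677312^2 + 0.29502599^2) = 0.31375282
U = k * uc = 2.58 * 0.31375282
U = 0.8095

0.8095


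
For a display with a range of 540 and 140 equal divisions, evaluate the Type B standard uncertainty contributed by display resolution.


resolution = range / divisions
resolution = 540 / 140 = 3.8571429
u_res = resolution / (2*sqrt(3))
u_res = 3.8571429 / 3.4641016
u_res = 1.1135

1.1135


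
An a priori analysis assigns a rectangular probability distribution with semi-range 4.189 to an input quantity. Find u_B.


u_B = half_width / sqrt(3)
u_B = 4.189 / 1.7320508
u_B = 2.4185

2.4185


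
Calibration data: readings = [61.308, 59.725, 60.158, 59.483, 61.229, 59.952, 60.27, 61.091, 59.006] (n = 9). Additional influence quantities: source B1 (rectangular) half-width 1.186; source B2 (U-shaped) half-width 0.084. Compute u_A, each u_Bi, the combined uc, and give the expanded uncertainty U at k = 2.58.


mean = (61.308 + 59.725 + 60.158 + 59.483 + 61.229 + 59.952 + 60.27 + 61.091 + 59.006) / 9 = 60.24688889
s = sqrt(sum((x - mean)^2)/(n-1)) = 0.81348916
u_A = s / sqrt(n) = 0.81348916 / sqrt(9) = 0.27116305
u_B1 = 1.186 / sqrt(3) = 0.68473742
u_B2 = 0.084 / sqrt(2) = 0.05939697
uc = sqrt(0.27116305^2 + 0.68473742^2 + 0.05939697^2) = 0.73886584
U = k * uc = 2.58 * 0.73886584
U = 1.9063

1.9063


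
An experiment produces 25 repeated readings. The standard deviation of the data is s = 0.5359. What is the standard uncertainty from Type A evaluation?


u_A = s / sqrt(n)
u_A = 0.5359 / sqrt(25)
u_A = 0.5359 / 5
u_A = 0.1072

0.1072


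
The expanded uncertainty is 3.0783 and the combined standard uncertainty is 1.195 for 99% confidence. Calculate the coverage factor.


k = U / uc
k = 3.0783 / 1.195
k = 2.576

2.576


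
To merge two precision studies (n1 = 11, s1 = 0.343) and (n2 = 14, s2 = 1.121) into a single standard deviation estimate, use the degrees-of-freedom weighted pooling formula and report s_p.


s_p = sqrt(((n1-1)*s1^2 + (n2-1)*s2^2) / (n1+n2-2))
numerator = (11-1)*0.343^2 + (14-1)*1.121^2 = 1.17649 + 16.336333 = 17.512823
denominator = 11 + 14 - 2 = 23
s_p^2 = 17.512823 / 23 = 0.76142709
s_p = sqrt(0.76142709) = 0.8726

0.8726


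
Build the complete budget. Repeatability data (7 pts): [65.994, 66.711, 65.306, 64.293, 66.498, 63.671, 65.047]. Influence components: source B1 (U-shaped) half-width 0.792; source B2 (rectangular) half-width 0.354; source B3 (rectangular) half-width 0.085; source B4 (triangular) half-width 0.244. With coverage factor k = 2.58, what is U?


mean = (65.994 + 66.711 + 65.306 + 64.293 + 66.498 + 63.671 + 65.047) / 7 = 65.36
s = sqrt(sum((x - mean)^2)/(n-1)) = 1.1265209
u_A = s / sqrt(n) = 1.1265209 / sqrt(7) = 0.42578488
u_B1 = 0.792 / sqrt(2) = 0.56002857
u_B2 = 0.354 / sqrt(3) = 0.204382
u_B3 = 0.085 / sqrt(3) = 0.049074773
u_B4 = 0.244 / sqrt(6) = 0.099612583
uc = sqrt(0.42578488^2 + 0.56002857^2 + 0.204382^2 + 0.049074773^2 + 0.099612583^2) = 0.74096408
U = k * uc = 2.58 * 0.74096408
U = 1.9117

1.9117


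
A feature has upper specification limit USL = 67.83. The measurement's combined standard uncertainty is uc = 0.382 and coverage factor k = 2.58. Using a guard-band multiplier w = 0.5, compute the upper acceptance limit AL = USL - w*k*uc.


U = k * uc = 2.58 * 0.382 = 0.98556
guard band g = w * U = 0.5 * 0.98556 = 0.49278
AL = USL - g = 67.83 - 0.49278
AL = 67.3372

67.3372


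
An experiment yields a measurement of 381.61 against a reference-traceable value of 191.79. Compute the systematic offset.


Systematic error = measured - true
= 381.61 - 191.79
= 189.8200

189.8200


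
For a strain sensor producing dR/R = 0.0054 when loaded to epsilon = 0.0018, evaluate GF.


GF = (dR/R) / epsilon
= 0.0054 / 0.0018
= 3.0000

3.0000


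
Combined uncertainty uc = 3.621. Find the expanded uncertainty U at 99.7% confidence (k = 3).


U = k * uc
U = 3 * 3.621
U = 10.8630

10.8630


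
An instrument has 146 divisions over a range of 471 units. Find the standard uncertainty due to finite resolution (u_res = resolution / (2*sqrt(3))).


resolution = range / divisions
resolution = 471 / 146 = 3.2260274
u_res = resolution / (2*sqrt(3))
u_res = 3.2260274 / 3.4641016
u_res = 0.9313

0.9313


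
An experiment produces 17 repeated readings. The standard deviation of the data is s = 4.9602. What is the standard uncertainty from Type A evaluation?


u_A = s / sqrt(n)
u_A = 4.9602 / sqrt(17)
u_A = 4.9602 / 4.1231056
u_A = 1.2030

1.2030


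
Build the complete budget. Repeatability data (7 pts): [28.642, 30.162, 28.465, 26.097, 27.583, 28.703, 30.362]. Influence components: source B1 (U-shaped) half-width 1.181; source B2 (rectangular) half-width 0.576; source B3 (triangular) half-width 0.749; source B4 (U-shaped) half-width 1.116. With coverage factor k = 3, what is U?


mean = (28.642 + 30.162 + 28.465 + 26.097 + 27.583 + 28.703 + 30.362) / 7 = 28.57342857
s = sqrt(sum((x - mean)^2)/(n-1)) = 1.4645501
u_A = s / sqrt(n) = 1.4645501 / sqrt(7) = 0.55354791
u_B1 = 1.181 / sqrt(2) = 0.83509311
u_B2 = 0.576 / sqrt(3) = 0.33255376
u_B3 = 0.749 / sqrt(6) = 0.30577797
u_B4 = 1.116 / sqrt(2) = 0.78913117
uc = sqrt(0.55354791^2 + 0.83509311^2 + 0.33255376^2 + 0.30577797^2 + 0.78913117^2) = 1.3530026
U = k * uc = 3 * 1.3530026
U = 4.0590

4.0590


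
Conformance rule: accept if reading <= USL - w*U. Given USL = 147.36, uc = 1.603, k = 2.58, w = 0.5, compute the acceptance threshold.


U = k * uc = 2.58 * 1.603 = 4.13574
guard band g = w * U = 0.5 * 4.13574 = 2.06787
AL = USL - g = 147.36 - 2.06787
AL = 145.2921

145.2921


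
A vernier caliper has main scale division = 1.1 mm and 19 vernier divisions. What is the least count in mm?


LC = MSD / n_div
= 1.1 / 19
= 0.0579

0.0579


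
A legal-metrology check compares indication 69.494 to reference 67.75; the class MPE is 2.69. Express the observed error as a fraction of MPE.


e = indication - reference = 69.494 - 67.75 = 1.7440
|e| = 1.7440
ratio = |e| / MPE = 1.7440 / 2.69
ratio = 0.6483

0.6483


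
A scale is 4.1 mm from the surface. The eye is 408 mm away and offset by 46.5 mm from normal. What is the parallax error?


error = h * offset / d
= 4.1 * 46.5 / 408
= 0.4673

0.4673


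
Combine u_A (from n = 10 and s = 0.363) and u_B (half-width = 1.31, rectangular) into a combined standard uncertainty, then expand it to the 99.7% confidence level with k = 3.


u_A = s / sqrt(n) = 0.363 / sqrt(10) = 0.11479068
u_B = half_width / sqrt(3) = 1.31 / sqrt(3) = 0.75632885
uc = sqrt(u_A^2 + u_B^2) = sqrt(0.11479068^2 + 0.75632885^2) = 0.76499035
U = k * uc = 3 * 0.76499035
U = 2.2950

2.2950


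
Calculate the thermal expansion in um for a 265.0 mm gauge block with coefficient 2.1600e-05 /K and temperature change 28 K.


dL = L * alpha * dT
= 265.0 * 2.1600e-05 * 28
= 0.1602720 mm
dL_um = 0.1602720 * 1000 = 160.2720 um

160.2720


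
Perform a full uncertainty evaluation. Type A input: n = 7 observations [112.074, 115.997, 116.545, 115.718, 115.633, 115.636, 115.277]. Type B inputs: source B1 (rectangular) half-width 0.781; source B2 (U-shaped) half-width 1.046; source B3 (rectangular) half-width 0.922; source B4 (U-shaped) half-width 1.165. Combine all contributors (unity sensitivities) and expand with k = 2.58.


mean = (112.074 + 115.997 + 116.545 + 115.718 + 115.633 + 115.636 + 115.277) / 7 = 115.2685714
s = sqrt(sum((x - mean)^2)/(n-1)) = 1.4625909
u_A = s / sqrt(n) = 1.4625909 / sqrt(7) = 0.5528074
u_B1 = 0.781 / sqrt(3) = 0.45091056
u_B2 = 1.046 / sqrt(2) = 0.73963369
u_B3 = 0.922 / sqrt(3) = 0.53231695
u_B4 = 1.165 / sqrt(2) = 0.8237794
uc = sqrt(0.5528074^2 + 0.45091056^2 + 0.73963369^2 + 0.53231695^2 + 0.8237794^2) = 1.420545
U = k * uc = 2.58 * 1.420545
U = 3.6650

3.6650


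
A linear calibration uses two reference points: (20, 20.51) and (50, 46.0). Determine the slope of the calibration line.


slope = (y2 - y1) / (x2 - x1)
= (46.0 - 20.51) / (50 - 20)
= 25.4900 / 30
= 0.8497

0.8497


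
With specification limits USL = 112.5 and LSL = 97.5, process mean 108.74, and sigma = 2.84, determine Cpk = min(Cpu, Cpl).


Cpu = (USL - mean) / (3*sigma) = (112.5 - 108.74) / (3*2.84) = 0.4413
Cpl = (mean - LSL) / (3*sigma) = (108.74 - 97.5) / (3*2.84) = 1.3192
Cpk = min(Cpu, Cpl) = 0.4413

0.4413


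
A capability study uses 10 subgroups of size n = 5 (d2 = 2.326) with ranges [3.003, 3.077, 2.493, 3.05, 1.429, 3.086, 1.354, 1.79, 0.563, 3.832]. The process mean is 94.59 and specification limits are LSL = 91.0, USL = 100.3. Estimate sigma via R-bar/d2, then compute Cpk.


R_bar = (3.003 + 3.077 + 2.493 + 3.05 + 1.429 + 3.086 + 1.354 + 1.79 + 0.563 + 3.832) / 10 = 2.3677
sigma = R_bar / d2 = 2.3677 / 2.326 = 1.0179278
Cp = (USL - LSL)/(6*sigma) = (100.3 - 91.0)/(6*1.0179278) = 1.5227
Cpu = (100.3 - 94.59)/(3*1.0179278) = 1.8698
Cpl = (94.59 - 91.0)/(3*1.0179278) = 1.1756
Cpk = min(Cpu, Cpl) = 1.1756

1.1756


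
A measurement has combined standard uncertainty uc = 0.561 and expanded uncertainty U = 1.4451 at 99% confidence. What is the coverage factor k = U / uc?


k = U / uc
k = 1.4451 / 0.561
k = 2.576

2.576


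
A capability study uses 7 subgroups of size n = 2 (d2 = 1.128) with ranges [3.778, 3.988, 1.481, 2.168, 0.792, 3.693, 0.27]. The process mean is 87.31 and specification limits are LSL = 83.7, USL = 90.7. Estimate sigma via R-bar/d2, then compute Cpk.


R_bar = (3.778 + 3.988 + 1.481 + 2.168 + 0.792 + 3.693 + 0.27) / 7 = 2.31
sigma = R_bar / d2 = 2.31 / 1.128 = 2.0478723
Cp = (USL - LSL)/(6*sigma) = (90.7 - 83.7)/(6*2.0478723) = 0.5697
Cpu = (90.7 - 87.31)/(3*2.0478723) = 0.5518
Cpl = (87.31 - 83.7)/(3*2.0478723) = 0.5876
Cpk = min(Cpu, Cpl) = 0.5518

0.5518


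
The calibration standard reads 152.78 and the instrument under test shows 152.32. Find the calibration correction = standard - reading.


Correction = standard - reading
= 152.78 - 152.32
= 0.4600

0.4600


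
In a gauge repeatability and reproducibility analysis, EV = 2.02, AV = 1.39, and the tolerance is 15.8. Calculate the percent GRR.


GRR = sqrt(EV^2 + AV^2) = sqrt(2.02^2 + 1.39^2) = 2.45204
%GRR = GRR / tol * 100 = 2.45204 / 15.8 * 100
%GRR = 15.5192

15.5192


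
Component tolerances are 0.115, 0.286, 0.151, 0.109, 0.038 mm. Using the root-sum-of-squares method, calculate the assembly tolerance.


RSS = sqrt(0.115^2 + 0.286^2 + 0.151^2 + 0.109^2 + 0.038^2)
= sqrt(0.131147)
= 0.3621

0.3621


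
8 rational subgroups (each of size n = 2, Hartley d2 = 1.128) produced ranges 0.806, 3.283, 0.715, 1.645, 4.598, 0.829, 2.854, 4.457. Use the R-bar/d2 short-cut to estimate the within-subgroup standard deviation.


R_bar = (0.806 + 3.283 + 0.715 + 1.645 + 4.598 + 0.829 + 2.854 + 4.457) / 8
R_bar = 19.187 / 8 = 2.398375
sigma_hat = R_bar / d2 = 2.398375 / 1.128 = 2.1262

2.1262


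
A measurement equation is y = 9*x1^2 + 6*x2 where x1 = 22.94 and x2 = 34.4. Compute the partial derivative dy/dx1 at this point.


y = 9*x1^2 + 6*x2
dy/dx1 = 2*9*x1
Evaluate at x1 = 22.94: c1 = 18 * 22.94
c1 = 412.9200

412.9200


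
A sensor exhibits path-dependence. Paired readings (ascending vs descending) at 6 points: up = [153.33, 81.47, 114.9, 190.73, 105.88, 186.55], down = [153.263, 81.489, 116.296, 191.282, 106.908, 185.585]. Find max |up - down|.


|153.33 - 153.263| = 0.0670
|81.47 - 81.489| = 0.0190
|114.9 - 116.296| = 1.3960
|190.73 - 191.282| = 0.5520
|105.88 - 106.908| = 1.0280
|186.55 - 185.585| = 0.9650
hysteresis = max(diffs) = 1.3960

1.3960


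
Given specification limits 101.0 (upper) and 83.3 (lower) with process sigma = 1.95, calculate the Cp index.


Cp = (USL - LSL) / (6 * sigma)
= (101.0 - 83.3) / (6 * 1.95)
= 17.7000 / 11.7000
= 1.5128

1.5128


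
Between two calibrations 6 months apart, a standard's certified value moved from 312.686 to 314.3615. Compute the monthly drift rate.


rate = (v2 - v1) / months
= (314.3615 - 312.686) / 6
= 1.6755 / 6
= 0.2792

0.2792


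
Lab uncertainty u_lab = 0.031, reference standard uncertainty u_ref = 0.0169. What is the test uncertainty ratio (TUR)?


TUR = u_lab / u_ref
= 0.031 / 0.0169
= 1.8343

1.8343


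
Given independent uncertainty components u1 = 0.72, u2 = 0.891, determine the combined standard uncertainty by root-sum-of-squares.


uc = sqrt(0.72^2 + 0.891^2)
uc = sqrt(1.312281)
uc = 1.1455

1.1455


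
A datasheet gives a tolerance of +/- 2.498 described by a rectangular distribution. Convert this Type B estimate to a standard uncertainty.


u_B = half_width / sqrt(3)
u_B = 2.498 / 1.7320508
u_B = 1.4422

1.4422


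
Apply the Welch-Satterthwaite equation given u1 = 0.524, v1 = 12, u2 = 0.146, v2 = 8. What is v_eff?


uc = sqrt(u1^2 + u2^2) = sqrt(0.524^2 + 0.146^2) = 0.54395956
v_eff = uc^4 / (u1^4/v1 + u2^4/v2)
= 0.54395956^4 / (0.524^4/12 + 0.146^4/8)
= 0.087552077 / 0.0063394615
v_eff = 13.8106

13.8106


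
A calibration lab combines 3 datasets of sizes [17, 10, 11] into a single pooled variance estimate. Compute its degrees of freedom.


nu = sum_i (n_i - 1)
nu = ((17 - 1) + (10 - 1) + (11 - 1))
nu = 16 + 9 + 10
nu = 35

35


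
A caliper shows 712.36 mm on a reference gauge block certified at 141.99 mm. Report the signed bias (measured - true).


Systematic error = measured - true
= 712.36 - 141.99
= 570.3700

570.3700


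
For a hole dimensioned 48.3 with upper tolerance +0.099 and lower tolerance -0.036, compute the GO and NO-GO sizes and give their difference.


GO = nominal - lower_tol (smallest hole = maximum material condition)
GO = 48.3 - 0.036 = 48.264
NO-GO = nominal + upper_tol (largest hole = least material condition)
NO-GO = 48.3 + 0.099 = 48.399
spread = NO-GO - GO = 48.399 - 48.264 = 0.1350

0.1350


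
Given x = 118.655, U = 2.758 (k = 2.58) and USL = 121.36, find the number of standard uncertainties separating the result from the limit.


u = U / k = 2.758 / 2.58 = 1.0689922
margin = |USL - x| = |121.36 - 118.655| = 2.705
z = margin / u = 2.705 / 1.0689922
z = 2.5304

2.5304


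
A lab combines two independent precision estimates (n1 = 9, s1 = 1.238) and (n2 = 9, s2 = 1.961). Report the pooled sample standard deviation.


s_p = sqrt(((n1-1)*s1^2 + (n2-1)*s2^2) / (n1+n2-2))
numerator = (9-1)*1.238^2 + (9-1)*1.961^2 = 12.261152 + 30.764168 = 43.02532
denominator = 9 + 9 - 2 = 16
s_p^2 = 43.02532 / 16 = 2.6890825
s_p = sqrt(2.6890825) = 1.6398

1.6398


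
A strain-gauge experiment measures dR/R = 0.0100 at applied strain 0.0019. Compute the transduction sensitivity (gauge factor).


GF = (dR/R) / epsilon
= 0.0100 / 0.0019
= 5.2632

5.2632


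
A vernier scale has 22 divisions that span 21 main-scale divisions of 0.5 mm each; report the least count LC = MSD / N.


LC = MSD / n_div
= 0.5 / 22
= 0.0227

0.0227


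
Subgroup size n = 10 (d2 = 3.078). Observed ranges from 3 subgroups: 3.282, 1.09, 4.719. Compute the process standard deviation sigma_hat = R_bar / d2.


R_bar = (3.282 + 1.09 + 4.719) / 3
R_bar = 9.091 / 3 = 3.0303333
sigma_hat = R_bar / d2 = 3.0303333 / 3.078 = 0.9845

0.9845


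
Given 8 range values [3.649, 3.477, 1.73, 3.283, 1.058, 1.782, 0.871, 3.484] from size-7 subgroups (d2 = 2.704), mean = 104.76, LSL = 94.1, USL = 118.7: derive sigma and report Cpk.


R_bar = (3.649 + 3.477 + 1.73 + 3.283 + 1.058 + 1.782 + 0.871 + 3.484) / 8 = 2.41675
sigma = R_bar / d2 = 2.41675 / 2.704 = 0.89376849
Cp = (USL - LSL)/(6*sigma) = (118.7 - 94.1)/(6*0.89376849) = 4.5873
Cpu = (118.7 - 104.76)/(3*0.89376849) = 5.1990
Cpl = (104.76 - 94.1)/(3*0.89376849) = 3.9757
Cpk = min(Cpu, Cpl) = 3.9757

3.9757


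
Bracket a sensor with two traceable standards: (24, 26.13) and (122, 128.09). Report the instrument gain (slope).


slope = (y2 - y1) / (x2 - x1)
= (128.09 - 26.13) / (122 - 24)
= 101.9600 / 98
= 1.0404

1.0404


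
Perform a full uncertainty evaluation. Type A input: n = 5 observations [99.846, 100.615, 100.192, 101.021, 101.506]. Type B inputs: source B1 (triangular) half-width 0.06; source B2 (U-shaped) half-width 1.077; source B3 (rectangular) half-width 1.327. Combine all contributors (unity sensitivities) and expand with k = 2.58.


mean = (99.846 + 100.615 + 100.192 + 101.021 + 101.506) / 5 = 100.636
s = sqrt(sum((x - mean)^2)/(n-1)) = 0.65703919
u_A = s / sqrt(n) = 0.65703919 / sqrt(5) = 0.29383686
u_B1 = 0.06 / sqrt(6) = 0.024494897
u_B2 = 1.077 / sqrt(2) = 0.761554
u_B3 = 1.327 / sqrt(3) = 0.76614381
uc = sqrt(0.29383686^2 + 0.024494897^2 + 0.761554^2 + 0.76614381^2) = 1.1197682
U = k * uc = 2.58 * 1.1197682
U = 2.8890

2.8890


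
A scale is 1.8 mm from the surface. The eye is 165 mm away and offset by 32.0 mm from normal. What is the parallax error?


error = h * offset / d
= 1.8 * 32.0 / 165
= 0.3491

0.3491


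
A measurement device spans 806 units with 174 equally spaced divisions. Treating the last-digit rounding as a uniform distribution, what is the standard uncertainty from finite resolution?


resolution = range / divisions
resolution = 806 / 174 = 4.6321839
u_res = resolution / (2*sqrt(3))
u_res = 4.6321839 / 3.4641016
u_res = 1.3372

1.3372


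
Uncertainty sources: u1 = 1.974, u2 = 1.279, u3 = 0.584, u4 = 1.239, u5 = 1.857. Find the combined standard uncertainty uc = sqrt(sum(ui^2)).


uc = sqrt(1.974^2 + 1.279^2 + 0.584^2 + 1.239^2 + 1.857^2)
uc = sqrt(10.857143)
uc = 3.2950

3.2950


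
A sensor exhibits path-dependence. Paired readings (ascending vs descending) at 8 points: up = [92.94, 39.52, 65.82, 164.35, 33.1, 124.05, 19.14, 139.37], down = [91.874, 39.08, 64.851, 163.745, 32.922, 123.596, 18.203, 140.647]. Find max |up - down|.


|92.94 - 91.874| = 1.0660
|39.52 - 39.08| = 0.4400
|65.82 - 64.851| = 0.9690
|164.35 - 163.745| = 0.6050
|33.1 - 32.922| = 0.1780
|124.05 - 123.596| = 0.4540
|19.14 - 18.203| = 0.9370
|139.37 - 140.647| = 1.2770
hysteresis = max(diffs) = 1.2770

1.2770


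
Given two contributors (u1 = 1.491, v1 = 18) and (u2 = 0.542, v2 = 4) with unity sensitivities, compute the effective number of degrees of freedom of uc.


uc = sqrt(u1^2 + u2^2) = sqrt(1.491^2 + 0.542^2) = 1.5864567
v_eff = uc^4 / (u1^4/v1 + u2^4/v2)
= 1.5864567^4 / (1.491^4/18 + 0.542^4/4)
= 6.3345081 / 0.29613483
v_eff = 21.3906

21.3906


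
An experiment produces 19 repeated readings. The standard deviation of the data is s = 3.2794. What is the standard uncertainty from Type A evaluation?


u_A = s / sqrt(n)
u_A = 3.2794 / sqrt(19)
u_A = 3.2794 / 4.3588989
u_A = 0.7523

0.7523


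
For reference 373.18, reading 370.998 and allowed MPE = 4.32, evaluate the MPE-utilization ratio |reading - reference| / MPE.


e = indication - reference = 370.998 - 373.18 = -2.1820
|e| = 2.1820
ratio = |e| / MPE = 2.1820 / 4.32
ratio = 0.5051

0.5051


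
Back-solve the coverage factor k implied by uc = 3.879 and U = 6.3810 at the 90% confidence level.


k = U / uc
k = 6.3810 / 3.879
k = 1.645

1.645


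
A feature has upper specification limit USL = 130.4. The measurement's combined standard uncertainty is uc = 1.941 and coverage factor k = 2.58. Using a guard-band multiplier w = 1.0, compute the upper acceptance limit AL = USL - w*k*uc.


U = k * uc = 2.58 * 1.941 = 5.00778
guard band g = w * U = 1.0 * 5.00778 = 5.00778
AL = USL - g = 130.4 - 5.00778
AL = 125.3922

125.3922


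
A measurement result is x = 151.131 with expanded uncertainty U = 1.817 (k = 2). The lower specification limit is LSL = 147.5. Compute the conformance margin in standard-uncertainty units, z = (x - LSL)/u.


u = U / k = 1.817 / 2 = 0.9085
margin = |LSL - x| = |147.5 - 151.131| = 3.631
z = margin / u = 3.631 / 0.9085
z = 3.9967

3.9967
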